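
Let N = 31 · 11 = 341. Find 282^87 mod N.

116

Mod 31: 282 ≡ 3; by Fermat, exponent reduces to 87 mod 30 = 27; 3^27 ≡ 23 (mod 31).
Mod 11: 282 ≡ 7; by Fermat, exponent reduces to 87 mod 10 = 7; 7^7 ≡ 6 (mod 11).
Combine by CRT: x ≡ 23 (mod 31), x ≡ 6 (mod 11) ⇒ x ≡ 116 (mod 341).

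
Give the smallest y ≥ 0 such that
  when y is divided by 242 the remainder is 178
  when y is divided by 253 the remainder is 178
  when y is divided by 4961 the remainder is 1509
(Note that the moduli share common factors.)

194988

gcd(242, 253) = 11 and 11 | (178 − 178), so the pair is consistent; merging gives y ≡ 178 (mod 5566), where 5566 = lcm(242, 253).
gcd(5566, 4961) = 121 and 121 | (1509 − 178), so the pair is consistent; merging gives y ≡ 194988 (mod 228206), where 228206 = lcm(5566, 4961).
The solution is unique modulo lcm(242, 253, 4961) = 228206.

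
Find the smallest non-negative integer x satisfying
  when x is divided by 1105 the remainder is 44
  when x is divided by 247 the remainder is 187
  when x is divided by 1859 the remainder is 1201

Combine the congruences pairwise.
gcd(1105, 247) = 13 and 13 | (187 − 44), so the pair is consistent; merging gives x ≡ 17724 (mod 20995), where 20995 = lcm(1105, 247).
gcd(20995, 1859) = 13 and 13 | (1201 − 17724), so the pair is consistent; merging gives x ≡ 311654 (mod 3002285), where 3002285 = lcm(20995, 1859).
The solution is unique modulo lcm(1105, 247, 1859) = 3002285.

311654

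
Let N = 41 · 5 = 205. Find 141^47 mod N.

201

Mod 41: 141 ≡ 18; by Fermat, exponent reduces to 47 mod 40 = 7; 18^7 ≡ 37 (mod 41).
Mod 5: 141 ≡ 1; by Fermat, exponent reduces to 47 mod 4 = 3; 1^3 ≡ 1 (mod 5).
Combine by CRT: x ≡ 37 (mod 41), x ≡ 1 (mod 5) ⇒ x ≡ 201 (mod 205).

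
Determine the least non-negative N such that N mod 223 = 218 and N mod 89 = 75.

15828

From N ≡ 218 (mod 223) write N = 218 + 223t. Substituting into N ≡ 75 (mod 89) gives 223t ≡ 35 (mod 89), and since 45⁻¹ ≡ 2 (mod 89), t ≡ 70. Hence N ≡ 218 + 223·70 = 15828 (mod 19847).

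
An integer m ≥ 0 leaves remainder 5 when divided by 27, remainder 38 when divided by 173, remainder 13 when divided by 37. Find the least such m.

102281

From m ≡ 5 (mod 27) write m = 5 + 27t. Substituting into m ≡ 38 (mod 173) gives 27t ≡ 33 (mod 173), and since 27⁻¹ ≡ 141 (mod 173), t ≡ 155. Hence m ≡ 5 + 27·155 = 4190 (mod 4671).
From m ≡ 4190 (mod 4671) write m = 4190 + 4671t. Substituting into m ≡ 13 (mod 37) gives 4671t ≡ 4 (mod 37), and since 9⁻¹ ≡ 33 (mod 37), t ≡ 21. Hence m ≡ 4190 + 4671·21 = 102281 (mod 172827).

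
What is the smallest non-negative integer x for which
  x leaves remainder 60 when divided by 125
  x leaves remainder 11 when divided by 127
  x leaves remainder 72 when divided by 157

566685

Combine the congruences pairwise.
From x ≡ 60 (mod 125) write x = 60 + 125t. Substituting into x ≡ 11 (mod 127) gives 125t ≡ 78 (mod 127), and since 125⁻¹ ≡ 63 (mod 127), t ≡ 88. Hence x ≡ 60 + 125·88 = 11060 (mod 15875).
From x ≡ 11060 (mod 15875) write x = 11060 + 15875t. Substituting into x ≡ 72 (mod 157) gives 15875t ≡ 2 (mod 157), and since 18⁻¹ ≡ 96 (mod 157), t ≡ 35. Hence x ≡ 11060 + 15875·35 = 566685 (mod 2492375).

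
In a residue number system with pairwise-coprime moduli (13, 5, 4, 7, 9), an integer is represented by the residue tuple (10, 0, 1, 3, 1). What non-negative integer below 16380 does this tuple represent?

4105

The moduli are pairwise coprime; N = 13·5·4·7·9 = 16380.
N/13 = 1260; 1260 ≡ 12 (mod 13); 12·12 ≡ 1, so inverse 12.
N/5 = 3276; 3276 ≡ 1 (mod 5), inverse 1.
N/4 = 4095; 4095 ≡ 3 (mod 4); 3·3 ≡ 1, so inverse 3.
N/7 = 2340; 2340 ≡ 2 (mod 7); 2·4 ≡ 1, so inverse 4.
N/9 = 1820; 1820 ≡ 2 (mod 9); 2·5 ≡ 1, so inverse 5.
x ≡ 10·1260·12 + 0·3276·1 + 1·4095·3 + 3·2340·4 + 1·1820·5 = 200665.
200665 mod 16380 = 4105.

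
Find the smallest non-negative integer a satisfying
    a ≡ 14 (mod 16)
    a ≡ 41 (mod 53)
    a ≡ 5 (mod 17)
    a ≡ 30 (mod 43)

The moduli are pairwise coprime; N = 16·53·17·43 = 619888.
N/16 = 38743; 38743 ≡ 7 (mod 16); 7·7 ≡ 1, so inverse 7.
N/53 = 11696; 11696 ≡ 36 (mod 53); 36·28 ≡ 1, so inverse 28.
N/17 = 36464; 36464 ≡ 16 (mod 17); 16·16 ≡ 1, so inverse 16.
N/43 = 14416; 14416 ≡ 11 (mod 43); 11·4 ≡ 1, so inverse 4.
a ≡ 14·38743·7 + 41·11696·28 + 5·36464·16 + 30·14416·4 = 21870862.
21870862 mod 619888 = 174782.

174782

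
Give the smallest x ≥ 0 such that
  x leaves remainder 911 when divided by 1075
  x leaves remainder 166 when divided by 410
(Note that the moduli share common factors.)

68636

gcd(1075, 410) = 5 and 5 | (166 − 911), so the pair is consistent; merging gives x ≡ 68636 (mod 88150), where 88150 = lcm(1075, 410).
The solution is unique modulo lcm(1075, 410) = 88150.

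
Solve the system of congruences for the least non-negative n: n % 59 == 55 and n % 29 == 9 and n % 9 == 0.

4185

The moduli are pairwise coprime; M = 59·29·9 = 15399.
M/59 = 261; 261 ≡ 25 (mod 59); 25·26 ≡ 1, so inverse 26.
M/29 = 531; 531 ≡ 9 (mod 29); 9·13 ≡ 1, so inverse 13.
M/9 = 1711; 1711 ≡ 1 (mod 9), inverse 1.
n ≡ 55·261·26 + 9·531·13 + 0·1711·1 = 435357.
435357 mod 15399 = 4185.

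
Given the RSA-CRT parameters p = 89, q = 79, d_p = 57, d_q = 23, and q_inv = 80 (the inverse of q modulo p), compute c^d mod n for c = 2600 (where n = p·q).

m₁ = c^(d_p) mod p: c ≡ 19 (mod 89), and 19^57 mod 89 = 29.
m₂ = c^(d_q) mod q: c ≡ 72 (mod 79), and 72^23 mod 79 = 36.
h = q_inv·(m₁ − m₂) mod p = 80·(29 − 36) mod 89 = 63.
m = m₂ + h·q = 36 + 63·79 = 5013.

5013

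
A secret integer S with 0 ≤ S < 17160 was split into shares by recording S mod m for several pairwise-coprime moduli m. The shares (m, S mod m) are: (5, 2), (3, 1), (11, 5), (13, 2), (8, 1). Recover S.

The moduli are pairwise coprime; N = 5·3·11·13·8 = 17160.
N/5 = 3432; 3432 ≡ 2 (mod 5); 2·3 ≡ 1, so inverse 3.
N/3 = 5720; 5720 ≡ 2 (mod 3); 2·2 ≡ 1, so inverse 2.
N/11 = 1560; 1560 ≡ 9 (mod 11); 9·5 ≡ 1, so inverse 5.
N/13 = 1320; 1320 ≡ 7 (mod 13); 7·2 ≡ 1, so inverse 2.
N/8 = 2145; 2145 ≡ 1 (mod 8), inverse 1.
S ≡ 2·3432·3 + 1·5720·2 + 5·1560·5 + 2·1320·2 + 1·2145·1 = 78457.
78457 mod 17160 = 9817.

9817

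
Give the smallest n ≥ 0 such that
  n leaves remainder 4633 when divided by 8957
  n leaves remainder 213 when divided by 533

201687

gcd(8957, 533) = 13 and 13 | (213 − 4633), so the pair is consistent; merging gives n ≡ 201687 (mod 367237), where 367237 = lcm(8957, 533).
The solution is unique modulo lcm(8957, 533) = 367237.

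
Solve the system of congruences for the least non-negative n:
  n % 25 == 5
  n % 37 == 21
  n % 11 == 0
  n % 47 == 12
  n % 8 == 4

758780

From n ≡ 5 (mod 25) write n = 5 + 25t. Substituting into n ≡ 21 (mod 37) gives 25t ≡ 16 (mod 37), and since 25⁻¹ ≡ 3 (mod 37), t ≡ 11. Hence n ≡ 5 + 25·11 = 280 (mod 925).
From n ≡ 280 (mod 925) write n = 280 + 925t. Substituting into n ≡ 0 (mod 11) gives 925t ≡ 6 (mod 11), and since 1⁻¹ ≡ 1 (mod 11), t ≡ 6. Hence n ≡ 280 + 925·6 = 5830 (mod 10175).
From n ≡ 5830 (mod 10175) write n = 5830 + 10175t. Substituting into n ≡ 12 (mod 47) gives 10175t ≡ 10 (mod 47), and since 23⁻¹ ≡ 45 (mod 47), t ≡ 27. Hence n ≡ 5830 + 10175·27 = 280555 (mod 478225).
From n ≡ 280555 (mod 478225) write n = 280555 + 478225t. Substituting into n ≡ 4 (mod 8) gives 478225t ≡ 1 (mod 8), and since 1⁻¹ ≡ 1 (mod 8), t ≡ 1. Hence n ≡ 280555 + 478225·1 = 758780 (mod 3825800).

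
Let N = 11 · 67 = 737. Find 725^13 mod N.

Mod 11: 725 ≡ 10; by Fermat, exponent reduces to 13 mod 10 = 3; 10^3 ≡ 10 (mod 11).
Mod 67: 725 ≡ 55; 55^13 ≡ 35 (mod 67).
Combine by CRT: x ≡ 10 (mod 11), x ≡ 35 (mod 67) ⇒ x ≡ 571 (mod 737).

571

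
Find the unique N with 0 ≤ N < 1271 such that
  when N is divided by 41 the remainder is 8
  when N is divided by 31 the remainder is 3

From N ≡ 8 (mod 41) write N = 8 + 41t. Substituting into N ≡ 3 (mod 31) gives 41t ≡ 26 (mod 31), and since 10⁻¹ ≡ 28 (mod 31), t ≡ 15. Hence N ≡ 8 + 41·15 = 623 (mod 1271).

623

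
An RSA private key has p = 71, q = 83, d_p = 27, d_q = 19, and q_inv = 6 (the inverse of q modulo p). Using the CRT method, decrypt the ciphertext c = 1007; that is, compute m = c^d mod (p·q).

m₁ = c^(d_p) mod p: c ≡ 13 (mod 71), and 13^27 mod 71 = 59.
m₂ = c^(d_q) mod q: c ≡ 11 (mod 83), and 11^19 mod 83 = 51.
h = q_inv·(m₁ − m₂) mod p = 6·(59 − 51) mod 71 = 48.
m = m₂ + h·q = 51 + 48·83 = 4035.

4035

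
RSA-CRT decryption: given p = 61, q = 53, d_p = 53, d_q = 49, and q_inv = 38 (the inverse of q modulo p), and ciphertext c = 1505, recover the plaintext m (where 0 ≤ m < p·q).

723

m₁ = c^(d_p) mod p: c ≡ 41 (mod 61), and 41^53 mod 61 = 52.
m₂ = c^(d_q) mod q: c ≡ 21 (mod 53), and 21^49 mod 53 = 34.
h = q_inv·(m₁ − m₂) mod p = 38·(52 − 34) mod 61 = 13.
m = m₂ + h·q = 34 + 13·53 = 723.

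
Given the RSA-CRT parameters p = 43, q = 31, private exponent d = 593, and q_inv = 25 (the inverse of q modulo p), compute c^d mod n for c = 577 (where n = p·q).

1094

d_p = d mod (p−1) = 593 mod 42 = 5; d_q = d mod (q−1) = 23.
m₁ = c^(d_p) mod p: c ≡ 18 (mod 43), and 18^5 mod 43 = 19.
m₂ = c^(d_q) mod q: c ≡ 19 (mod 31), and 19^23 mod 31 = 9.
h = q_inv·(m₁ − m₂) mod p = 25·(19 − 9) mod 43 = 35.
m = m₂ + h·q = 9 + 35·31 = 1094.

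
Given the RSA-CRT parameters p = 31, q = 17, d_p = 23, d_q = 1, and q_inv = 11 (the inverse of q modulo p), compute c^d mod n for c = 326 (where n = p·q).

m₁ = c^(d_p) mod p: c ≡ 16 (mod 31), and 16^23 mod 31 = 4.
m₂ = c^(d_q) mod q: c ≡ 3 (mod 17), and 3^1 mod 17 = 3.
h = q_inv·(m₁ − m₂) mod p = 11·(4 − 3) mod 31 = 11.
m = m₂ + h·q = 3 + 11·17 = 190.

190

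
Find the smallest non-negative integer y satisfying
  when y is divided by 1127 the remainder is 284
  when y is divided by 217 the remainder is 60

5919

Combine the congruences pairwise.
gcd(1127, 217) = 7 and 7 | (60 − 284), so the pair is consistent; merging gives y ≡ 5919 (mod 34937), where 34937 = lcm(1127, 217).
The solution is unique modulo lcm(1127, 217) = 34937.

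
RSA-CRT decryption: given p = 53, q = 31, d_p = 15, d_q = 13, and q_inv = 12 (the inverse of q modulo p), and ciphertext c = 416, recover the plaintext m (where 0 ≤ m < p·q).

383

m₁ = c^(d_p) mod p: c ≡ 45 (mod 53), and 45^15 mod 53 = 12.
m₂ = c^(d_q) mod q: c ≡ 13 (mod 31), and 13^13 mod 31 = 11.
h = q_inv·(m₁ − m₂) mod p = 12·(12 − 11) mod 53 = 12.
m = m₂ + h·q = 11 + 12·31 = 383.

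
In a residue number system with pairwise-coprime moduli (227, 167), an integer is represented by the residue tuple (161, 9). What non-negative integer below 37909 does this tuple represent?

9695

From x ≡ 161 (mod 227) write x = 161 + 227t. Substituting into x ≡ 9 (mod 167) gives 227t ≡ 15 (mod 167), and since 60⁻¹ ≡ 103 (mod 167), t ≡ 42. Hence x ≡ 161 + 227·42 = 9695 (mod 37909).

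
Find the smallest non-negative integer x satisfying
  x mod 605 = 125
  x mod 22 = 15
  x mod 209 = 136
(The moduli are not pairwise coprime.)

Combine the congruences pairwise.
gcd(605, 22) = 11 and 11 | (15 − 125), so the pair is consistent; merging gives x ≡ 125 (mod 1210), where 1210 = lcm(605, 22).
gcd(1210, 209) = 11 and 11 | (136 − 125), so the pair is consistent; merging gives x ≡ 17065 (mod 22990), where 22990 = lcm(1210, 209).
The solution is unique modulo lcm(605, 22, 209) = 22990.

17065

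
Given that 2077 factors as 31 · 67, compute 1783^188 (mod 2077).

Mod 31: 1783 ≡ 16; by Fermat, exponent reduces to 188 mod 30 = 8; 16^8 ≡ 4 (mod 31).
Mod 67: 1783 ≡ 41; by Fermat, exponent reduces to 188 mod 66 = 56; 41^56 ≡ 17 (mod 67).
Combine by CRT: x ≡ 4 (mod 31), x ≡ 17 (mod 67) ⇒ x ≡ 1089 (mod 2077).

1089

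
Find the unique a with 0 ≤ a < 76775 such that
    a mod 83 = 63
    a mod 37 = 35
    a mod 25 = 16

The moduli are pairwise coprime; N = 83·37·25 = 76775.
N/83 = 925; 925 ≡ 12 (mod 83); 12·7 ≡ 1, so inverse 7.
N/37 = 2075; 2075 ≡ 3 (mod 37); 3·25 ≡ 1, so inverse 25.
N/25 = 3071; 3071 ≡ 21 (mod 25); 21·6 ≡ 1, so inverse 6.
a ≡ 63·925·7 + 35·2075·25 + 16·3071·6 = 2518366.
2518366 mod 76775 = 61566.

61566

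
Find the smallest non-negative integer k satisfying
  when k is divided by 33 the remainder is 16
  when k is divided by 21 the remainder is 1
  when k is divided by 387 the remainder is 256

gcd(33, 21) = 3 and 3 | (1 − 16), so the pair is consistent; merging gives k ≡ 148 (mod 231), where 231 = lcm(33, 21).
gcd(231, 387) = 3 and 3 | (256 − 148), so the pair is consistent; merging gives k ≡ 9157 (mod 29799), where 29799 = lcm(231, 387).
The solution is unique modulo lcm(33, 21, 387) = 29799.

9157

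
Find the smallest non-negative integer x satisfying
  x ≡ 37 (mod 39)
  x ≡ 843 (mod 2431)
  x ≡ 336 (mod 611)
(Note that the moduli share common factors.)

324166

gcd(39, 2431) = 13 and 13 | (843 − 37), so the pair is consistent; merging gives x ≡ 3274 (mod 7293), where 7293 = lcm(39, 2431).
gcd(7293, 611) = 13 and 13 | (336 − 3274), so the pair is consistent; merging gives x ≡ 324166 (mod 342771), where 342771 = lcm(7293, 611).
The solution is unique modulo lcm(39, 2431, 611) = 342771.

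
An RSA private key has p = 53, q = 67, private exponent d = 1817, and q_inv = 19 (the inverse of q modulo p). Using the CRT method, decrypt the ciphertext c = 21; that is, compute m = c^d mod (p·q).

776

d_p = d mod (p−1) = 1817 mod 52 = 49; d_q = d mod (q−1) = 35.
m₁ = c^(d_p) mod p: c ≡ 21 (mod 53), and 21^49 mod 53 = 34.
m₂ = c^(d_q) mod q: c ≡ 21 (mod 67), and 21^35 mod 67 = 39.
h = q_inv·(m₁ − m₂) mod p = 19·(34 − 39) mod 53 = 11.
m = m₂ + h·q = 39 + 11·67 = 776.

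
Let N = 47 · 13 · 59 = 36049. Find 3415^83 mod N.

19139

Mod 47: 3415 ≡ 31; by Fermat, exponent reduces to 83 mod 46 = 37; 31^37 ≡ 10 (mod 47).
Mod 13: 3415 ≡ 9; by Fermat, exponent reduces to 83 mod 12 = 11; 9^11 ≡ 3 (mod 13).
Mod 59: 3415 ≡ 52; by Fermat, exponent reduces to 83 mod 58 = 25; 52^25 ≡ 23 (mod 59).
Combine by CRT: x ≡ 10 (mod 47), x ≡ 3 (mod 13), x ≡ 23 (mod 59) ⇒ x ≡ 19139 (mod 36049).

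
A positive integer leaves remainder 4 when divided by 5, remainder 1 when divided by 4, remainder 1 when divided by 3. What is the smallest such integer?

Combine the congruences pairwise.
From n ≡ 4 (mod 5) write n = 4 + 5t. Substituting into n ≡ 1 (mod 4) gives 5t ≡ 1 (mod 4), and since 1⁻¹ ≡ 1 (mod 4), t ≡ 1. Hence n ≡ 4 + 5·1 = 9 (mod 20).
From n ≡ 9 (mod 20) write n = 9 + 20t. Substituting into n ≡ 1 (mod 3) gives 20t ≡ 1 (mod 3), and since 2⁻¹ ≡ 2 (mod 3), t ≡ 2. Hence n ≡ 9 + 20·2 = 49 (mod 60).

49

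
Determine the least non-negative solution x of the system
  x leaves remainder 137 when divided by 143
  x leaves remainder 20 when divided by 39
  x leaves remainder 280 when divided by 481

10862

gcd(143, 39) = 13 and 13 | (20 − 137), so the pair is consistent; merging gives x ≡ 137 (mod 429), where 429 = lcm(143, 39).
gcd(429, 481) = 13 and 13 | (280 − 137), so the pair is consistent; merging gives x ≡ 10862 (mod 15873), where 15873 = lcm(429, 481).
The solution is unique modulo lcm(143, 39, 481) = 15873.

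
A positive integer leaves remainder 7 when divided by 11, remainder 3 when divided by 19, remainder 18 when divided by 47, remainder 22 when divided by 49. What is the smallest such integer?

472039

From k ≡ 7 (mod 11) write k = 7 + 11t. Substituting into k ≡ 3 (mod 19) gives 11t ≡ 15 (mod 19), and since 11⁻¹ ≡ 7 (mod 19), t ≡ 10. Hence k ≡ 7 + 11·10 = 117 (mod 209).
From k ≡ 117 (mod 209) write k = 117 + 209t. Substituting into k ≡ 18 (mod 47) gives 209t ≡ 42 (mod 47), and since 21⁻¹ ≡ 9 (mod 47), t ≡ 2. Hence k ≡ 117 + 209·2 = 535 (mod 9823).
From k ≡ 535 (mod 9823) write k = 535 + 9823t. Substituting into k ≡ 22 (mod 49) gives 9823t ≡ 26 (mod 49), and since 23⁻¹ ≡ 32 (mod 49), t ≡ 48. Hence k ≡ 535 + 9823·48 = 472039 (mod 481327).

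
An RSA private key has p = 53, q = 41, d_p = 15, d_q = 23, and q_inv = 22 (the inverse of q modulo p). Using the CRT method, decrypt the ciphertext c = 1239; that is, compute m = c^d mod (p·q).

1877

m₁ = c^(d_p) mod p: c ≡ 20 (mod 53), and 20^15 mod 53 = 22.
m₂ = c^(d_q) mod q: c ≡ 9 (mod 41), and 9^23 mod 41 = 32.
h = q_inv·(m₁ − m₂) mod p = 22·(22 − 32) mod 53 = 45.
m = m₂ + h·q = 32 + 45·41 = 1877.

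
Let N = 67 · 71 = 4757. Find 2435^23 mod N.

Mod 67: 2435 ≡ 23; 23^23 ≡ 47 (mod 67).
Mod 71: 2435 ≡ 21; 21^23 ≡ 68 (mod 71).
Combine by CRT: x ≡ 47 (mod 67), x ≡ 68 (mod 71) ⇒ x ≡ 3263 (mod 4757).

3263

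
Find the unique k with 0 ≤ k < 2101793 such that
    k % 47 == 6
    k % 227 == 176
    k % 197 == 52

The moduli are pairwise coprime; N = 47·227·197 = 2101793.
N/47 = 44719; 44719 ≡ 22 (mod 47); 22·15 ≡ 1, so inverse 15.
N/227 = 9259; 9259 ≡ 179 (mod 227); 179·52 ≡ 1, so inverse 52.
N/197 = 10669; 10669 ≡ 31 (mod 197); 31·89 ≡ 1, so inverse 89.
k ≡ 6·44719·15 + 176·9259·52 + 52·10669·89 = 138139210.
138139210 mod 2101793 = 1522665.

1522665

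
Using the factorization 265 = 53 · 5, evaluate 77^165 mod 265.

Mod 53: 77 ≡ 24; by Fermat, exponent reduces to 165 mod 52 = 9; 24^9 ≡ 13 (mod 53).
Mod 5: 77 ≡ 2; by Fermat, exponent reduces to 165 mod 4 = 1; 2^1 ≡ 2 (mod 5).
Combine by CRT: x ≡ 13 (mod 53), x ≡ 2 (mod 5) ⇒ x ≡ 172 (mod 265).

172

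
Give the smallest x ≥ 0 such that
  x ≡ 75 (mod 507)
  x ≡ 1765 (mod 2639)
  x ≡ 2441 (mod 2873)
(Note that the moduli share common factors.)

447756

Combine the congruences pairwise.
gcd(507, 2639) = 13 and 13 | (1765 − 75), so the pair is consistent; merging gives x ≡ 36072 (mod 102921), where 102921 = lcm(507, 2639).
gcd(102921, 2873) = 169 and 169 | (2441 − 36072), so the pair is consistent; merging gives x ≡ 447756 (mod 1749657), where 1749657 = lcm(102921, 2873).
The solution is unique modulo lcm(507, 2639, 2873) = 1749657.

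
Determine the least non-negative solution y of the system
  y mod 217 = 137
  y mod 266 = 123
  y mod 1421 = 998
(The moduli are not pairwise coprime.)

gcd(217, 266) = 7 and 7 | (123 − 137), so the pair is consistent; merging gives y ≡ 4911 (mod 8246), where 8246 = lcm(217, 266).
gcd(8246, 1421) = 7 and 7 | (998 − 4911), so the pair is consistent; merging gives y ≡ 1250057 (mod 1673938), where 1673938 = lcm(8246, 1421).
The solution is unique modulo lcm(217, 266, 1421) = 1673938.

1250057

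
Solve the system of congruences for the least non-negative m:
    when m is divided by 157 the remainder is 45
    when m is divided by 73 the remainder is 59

9622

From m ≡ 45 (mod 157) write m = 45 + 157t. Substituting into m ≡ 59 (mod 73) gives 157t ≡ 14 (mod 73), and since 11⁻¹ ≡ 20 (mod 73), t ≡ 61. Hence m ≡ 45 + 157·61 = 9622 (mod 11461).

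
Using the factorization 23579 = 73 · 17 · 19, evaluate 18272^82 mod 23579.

4718

Mod 73: 18272 ≡ 22; by Fermat, exponent reduces to 82 mod 72 = 10; 22^10 ≡ 46 (mod 73).
Mod 17: 18272 ≡ 14; by Fermat, exponent reduces to 82 mod 16 = 2; 14^2 ≡ 9 (mod 17).
Mod 19: 18272 ≡ 13; by Fermat, exponent reduces to 82 mod 18 = 10; 13^10 ≡ 6 (mod 19).
Combine by CRT: x ≡ 46 (mod 73), x ≡ 9 (mod 17), x ≡ 6 (mod 19) ⇒ x ≡ 4718 (mod 23579).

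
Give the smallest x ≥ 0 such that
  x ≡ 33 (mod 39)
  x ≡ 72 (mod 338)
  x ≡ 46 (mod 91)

gcd(39, 338) = 13 and 13 | (72 − 33), so the pair is consistent; merging gives x ≡ 72 (mod 1014), where 1014 = lcm(39, 338).
gcd(1014, 91) = 13 and 13 | (46 − 72), so the pair is consistent; merging gives x ≡ 5142 (mod 7098), where 7098 = lcm(1014, 91).
The solution is unique modulo lcm(39, 338, 91) = 7098.

5142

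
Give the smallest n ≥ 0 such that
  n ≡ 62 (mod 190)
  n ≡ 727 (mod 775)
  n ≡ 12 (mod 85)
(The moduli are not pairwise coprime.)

162702

Combine the congruences pairwise.
gcd(190, 775) = 5 and 5 | (727 − 62), so the pair is consistent; merging gives n ≡ 15452 (mod 29450), where 29450 = lcm(190, 775).
gcd(29450, 85) = 5 and 5 | (12 − 15452), so the pair is consistent; merging gives n ≡ 162702 (mod 500650), where 500650 = lcm(29450, 85).
The solution is unique modulo lcm(190, 775, 85) = 500650.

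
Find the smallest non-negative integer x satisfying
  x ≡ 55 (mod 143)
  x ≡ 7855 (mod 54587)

gcd(143, 54587) = 13 and 13 | (7855 − 55), so the pair is consistent; merging gives x ≡ 117029 (mod 600457), where 600457 = lcm(143, 54587).
The solution is unique modulo lcm(143, 54587) = 600457.

117029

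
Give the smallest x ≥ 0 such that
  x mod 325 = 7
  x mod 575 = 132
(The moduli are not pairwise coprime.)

3582

gcd(325, 575) = 25 and 25 | (132 − 7), so the pair is consistent; merging gives x ≡ 3582 (mod 7475), where 7475 = lcm(325, 575).
The solution is unique modulo lcm(325, 575) = 7475.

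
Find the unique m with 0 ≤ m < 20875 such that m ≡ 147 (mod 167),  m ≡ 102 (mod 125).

19352

From m ≡ 147 (mod 167) write m = 147 + 167t. Substituting into m ≡ 102 (mod 125) gives 167t ≡ 80 (mod 125), and since 42⁻¹ ≡ 3 (mod 125), t ≡ 115. Hence m ≡ 147 + 167·115 = 19352 (mod 20875).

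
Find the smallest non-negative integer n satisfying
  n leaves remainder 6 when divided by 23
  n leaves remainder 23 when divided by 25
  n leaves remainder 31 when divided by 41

From n ≡ 6 (mod 23) write n = 6 + 23t. Substituting into n ≡ 23 (mod 25) gives 23t ≡ 17 (mod 25), and since 23⁻¹ ≡ 12 (mod 25), t ≡ 4. Hence n ≡ 6 + 23·4 = 98 (mod 575).
From n ≡ 98 (mod 575) write n = 98 + 575t. Substituting into n ≡ 31 (mod 41) gives 575t ≡ 15 (mod 41), and since 1⁻¹ ≡ 1 (mod 41), t ≡ 15. Hence n ≡ 98 + 575·15 = 8723 (mod 23575).

8723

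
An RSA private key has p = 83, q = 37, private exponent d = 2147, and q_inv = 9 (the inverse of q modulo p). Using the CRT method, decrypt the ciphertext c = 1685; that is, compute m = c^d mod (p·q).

d_p = d mod (p−1) = 2147 mod 82 = 15; d_q = d mod (q−1) = 23.
m₁ = c^(d_p) mod p: c ≡ 25 (mod 83), and 25^15 mod 83 = 3.
m₂ = c^(d_q) mod q: c ≡ 20 (mod 37), and 20^23 mod 37 = 19.
h = q_inv·(m₁ − m₂) mod p = 9·(3 − 19) mod 83 = 22.
m = m₂ + h·q = 19 + 22·37 = 833.

833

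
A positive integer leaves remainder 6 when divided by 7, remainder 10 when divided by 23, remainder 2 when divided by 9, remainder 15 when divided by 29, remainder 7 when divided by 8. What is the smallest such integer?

215543

The moduli are pairwise coprime; N = 7·23·9·29·8 = 336168.
N/7 = 48024; 48024 ≡ 4 (mod 7); 4·2 ≡ 1, so inverse 2.
N/23 = 14616; 14616 ≡ 11 (mod 23); 11·21 ≡ 1, so inverse 21.
N/9 = 37352; 37352 ≡ 2 (mod 9); 2·5 ≡ 1, so inverse 5.
N/29 = 11592; 11592 ≡ 21 (mod 29); 21·18 ≡ 1, so inverse 18.
N/8 = 42021; 42021 ≡ 5 (mod 8); 5·5 ≡ 1, so inverse 5.
a ≡ 6·48024·2 + 10·14616·21 + 2·37352·5 + 15·11592·18 + 7·42021·5 = 8619743.
8619743 mod 336168 = 215543.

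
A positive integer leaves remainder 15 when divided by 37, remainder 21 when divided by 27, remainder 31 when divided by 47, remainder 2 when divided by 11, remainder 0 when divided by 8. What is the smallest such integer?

The moduli are pairwise coprime; N = 37·27·47·11·8 = 4131864.
N/37 = 111672; 111672 ≡ 6 (mod 37); 6·31 ≡ 1, so inverse 31.
N/27 = 153032; 153032 ≡ 23 (mod 27); 23·20 ≡ 1, so inverse 20.
N/47 = 87912; 87912 ≡ 22 (mod 47); 22·15 ≡ 1, so inverse 15.
N/11 = 375624; 375624 ≡ 7 (mod 11); 7·8 ≡ 1, so inverse 8.
N/8 = 516483; 516483 ≡ 3 (mod 8); 3·3 ≡ 1, so inverse 3.
k ≡ 15·111672·31 + 21·153032·20 + 31·87912·15 + 2·375624·8 + 0·516483·3 = 163089984.
163089984 mod 4131864 = 1947288.

1947288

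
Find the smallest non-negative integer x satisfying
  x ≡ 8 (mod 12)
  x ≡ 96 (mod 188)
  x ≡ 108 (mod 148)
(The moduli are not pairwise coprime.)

848

gcd(12, 188) = 4 and 4 | (96 − 8), so the pair is consistent; merging gives x ≡ 284 (mod 564), where 564 = lcm(12, 188).
gcd(564, 148) = 4 and 4 | (108 − 284), so the pair is consistent; merging gives x ≡ 848 (mod 20868), where 20868 = lcm(564, 148).
The solution is unique modulo lcm(12, 188, 148) = 20868.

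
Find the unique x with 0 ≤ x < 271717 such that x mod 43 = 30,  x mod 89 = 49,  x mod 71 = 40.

Combine the congruences pairwise.
From x ≡ 30 (mod 43) write x = 30 + 43t. Substituting into x ≡ 49 (mod 89) gives 43t ≡ 19 (mod 89), and since 43⁻¹ ≡ 29 (mod 89), t ≡ 17. Hence x ≡ 30 + 43·17 = 761 (mod 3827).
From x ≡ 761 (mod 3827) write x = 761 + 3827t. Substituting into x ≡ 40 (mod 71) gives 3827t ≡ 60 (mod 71), and since 64⁻¹ ≡ 10 (mod 71), t ≡ 32. Hence x ≡ 761 + 3827·32 = 123225 (mod 271717).

123225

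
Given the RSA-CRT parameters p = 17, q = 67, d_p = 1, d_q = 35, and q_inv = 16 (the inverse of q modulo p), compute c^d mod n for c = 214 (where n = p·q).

367

m₁ = c^(d_p) mod p: c ≡ 10 (mod 17), and 10^1 mod 17 = 10.
m₂ = c^(d_q) mod q: c ≡ 13 (mod 67), and 13^35 mod 67 = 32.
h = q_inv·(m₁ − m₂) mod p = 16·(10 − 32) mod 17 = 5.
m = m₂ + h·q = 32 + 5·67 = 367.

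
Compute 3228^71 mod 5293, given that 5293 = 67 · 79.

4483

Mod 67: 3228 ≡ 12; by Fermat, exponent reduces to 71 mod 66 = 5; 12^5 ≡ 61 (mod 67).
Mod 79: 3228 ≡ 68; 68^71 ≡ 59 (mod 79).
Combine by CRT: x ≡ 61 (mod 67), x ≡ 59 (mod 79) ⇒ x ≡ 4483 (mod 5293).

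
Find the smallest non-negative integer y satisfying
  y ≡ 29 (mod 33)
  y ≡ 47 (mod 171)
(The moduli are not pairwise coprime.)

Combine the congruences pairwise.
gcd(33, 171) = 3 and 3 | (47 − 29), so the pair is consistent; merging gives y ≡ 1415 (mod 1881), where 1881 = lcm(33, 171).
The solution is unique modulo lcm(33, 171) = 1881.

1415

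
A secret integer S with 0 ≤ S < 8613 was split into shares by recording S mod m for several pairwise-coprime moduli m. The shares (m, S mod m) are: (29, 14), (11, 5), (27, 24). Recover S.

159

The moduli are pairwise coprime; N = 29·11·27 = 8613.
N/29 = 297; 297 ≡ 7 (mod 29); 7·25 ≡ 1, so inverse 25.
N/11 = 783; 783 ≡ 2 (mod 11); 2·6 ≡ 1, so inverse 6.
N/27 = 319; 319 ≡ 22 (mod 27); 22·16 ≡ 1, so inverse 16.
S ≡ 14·297·25 + 5·783·6 + 24·319·16 = 249936.
249936 mod 8613 = 159.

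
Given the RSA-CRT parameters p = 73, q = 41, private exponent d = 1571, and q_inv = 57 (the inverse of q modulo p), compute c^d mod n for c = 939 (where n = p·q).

898

d_p = d mod (p−1) = 1571 mod 72 = 59; d_q = d mod (q−1) = 11.
m₁ = c^(d_p) mod p: c ≡ 63 (mod 73), and 63^59 mod 73 = 22.
m₂ = c^(d_q) mod q: c ≡ 37 (mod 41), and 37^11 mod 41 = 37.
h = q_inv·(m₁ − m₂) mod p = 57·(22 − 37) mod 73 = 21.
m = m₂ + h·q = 37 + 21·41 = 898.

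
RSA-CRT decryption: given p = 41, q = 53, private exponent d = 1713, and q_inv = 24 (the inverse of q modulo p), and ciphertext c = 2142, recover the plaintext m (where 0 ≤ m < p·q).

180

d_p = d mod (p−1) = 1713 mod 40 = 33; d_q = d mod (q−1) = 49.
m₁ = c^(d_p) mod p: c ≡ 10 (mod 41), and 10^33 mod 41 = 16.
m₂ = c^(d_q) mod q: c ≡ 22 (mod 53), and 22^49 mod 53 = 21.
h = q_inv·(m₁ − m₂) mod p = 24·(16 − 21) mod 41 = 3.
m = m₂ + h·q = 21 + 3·53 = 180.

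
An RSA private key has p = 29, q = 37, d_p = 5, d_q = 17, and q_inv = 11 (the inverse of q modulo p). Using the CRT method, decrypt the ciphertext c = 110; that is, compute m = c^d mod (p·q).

m₁ = c^(d_p) mod p: c ≡ 23 (mod 29), and 23^5 mod 29 = 25.
m₂ = c^(d_q) mod q: c ≡ 36 (mod 37), and 36^17 mod 37 = 36.
h = q_inv·(m₁ − m₂) mod p = 11·(25 − 36) mod 29 = 24.
m = m₂ + h·q = 36 + 24·37 = 924.

924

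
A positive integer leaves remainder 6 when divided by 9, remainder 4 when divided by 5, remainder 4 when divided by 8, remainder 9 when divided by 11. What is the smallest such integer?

3804

The moduli are pairwise coprime; N = 9·5·8·11 = 3960.
N/9 = 440; 440 ≡ 8 (mod 9); 8·8 ≡ 1, so inverse 8.
N/5 = 792; 792 ≡ 2 (mod 5); 2·3 ≡ 1, so inverse 3.
N/8 = 495; 495 ≡ 7 (mod 8); 7·7 ≡ 1, so inverse 7.
N/11 = 360; 360 ≡ 8 (mod 11); 8·7 ≡ 1, so inverse 7.
t ≡ 6·440·8 + 4·792·3 + 4·495·7 + 9·360·7 = 67164.
67164 mod 3960 = 3804.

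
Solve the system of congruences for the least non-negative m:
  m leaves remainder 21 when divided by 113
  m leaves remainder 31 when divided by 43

4202

Combine the congruences pairwise.
From m ≡ 21 (mod 113) write m = 21 + 113t. Substituting into m ≡ 31 (mod 43) gives 113t ≡ 10 (mod 43), and since 27⁻¹ ≡ 8 (mod 43), t ≡ 37. Hence m ≡ 21 + 113·37 = 4202 (mod 4859).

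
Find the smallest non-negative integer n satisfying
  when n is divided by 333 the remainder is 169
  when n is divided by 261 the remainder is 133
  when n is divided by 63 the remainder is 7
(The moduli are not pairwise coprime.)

gcd(333, 261) = 9 and 9 | (133 − 169), so the pair is consistent; merging gives n ≡ 4831 (mod 9657), where 9657 = lcm(333, 261).
gcd(9657, 63) = 9 and 9 | (7 − 4831), so the pair is consistent; merging gives n ≡ 53116 (mod 67599), where 67599 = lcm(9657, 63).
The solution is unique modulo lcm(333, 261, 63) = 67599.

53116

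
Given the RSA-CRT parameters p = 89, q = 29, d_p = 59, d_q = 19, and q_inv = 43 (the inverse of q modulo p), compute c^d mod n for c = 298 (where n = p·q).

1307

m₁ = c^(d_p) mod p: c ≡ 31 (mod 89), and 31^59 mod 89 = 61.
m₂ = c^(d_q) mod q: c ≡ 8 (mod 29), and 8^19 mod 29 = 2.
h = q_inv·(m₁ − m₂) mod p = 43·(61 − 2) mod 89 = 45.
m = m₂ + h·q = 2 + 45·29 = 1307.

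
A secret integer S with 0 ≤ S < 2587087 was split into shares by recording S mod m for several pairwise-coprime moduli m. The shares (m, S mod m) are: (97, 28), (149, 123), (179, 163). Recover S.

The moduli are pairwise coprime; N = 97·149·179 = 2587087.
N/97 = 26671; 26671 ≡ 93 (mod 97); 93·24 ≡ 1, so inverse 24.
N/149 = 17363; 17363 ≡ 79 (mod 149); 79·83 ≡ 1, so inverse 83.
N/179 = 14453; 14453 ≡ 133 (mod 179); 133·35 ≡ 1, so inverse 35.
S ≡ 28·26671·24 + 123·17363·83 + 163·14453·35 = 277636144.
277636144 mod 2587087 = 817835.

817835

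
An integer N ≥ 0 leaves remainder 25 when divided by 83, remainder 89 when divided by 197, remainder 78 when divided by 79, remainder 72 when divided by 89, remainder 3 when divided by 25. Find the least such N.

The moduli are pairwise coprime; M = 83·197·79·89·25 = 2874097025.
M/83 = 34627675; 34627675 ≡ 75 (mod 83); 75·31 ≡ 1, so inverse 31.
M/197 = 14589325; 14589325 ≡ 96 (mod 197); 96·39 ≡ 1, so inverse 39.
M/79 = 36380975; 36380975 ≡ 53 (mod 79); 53·3 ≡ 1, so inverse 3.
M/89 = 32293225; 32293225 ≡ 20 (mod 89); 20·49 ≡ 1, so inverse 49.
M/25 = 114963881; 114963881 ≡ 6 (mod 25); 6·21 ≡ 1, so inverse 21.
N ≡ 25·34627675·31 + 89·14589325·39 + 78·36380975·3 + 72·32293225·49 + 3·114963881·21 = 207162365653.
207162365653 mod 2874097025 = 227379853.

227379853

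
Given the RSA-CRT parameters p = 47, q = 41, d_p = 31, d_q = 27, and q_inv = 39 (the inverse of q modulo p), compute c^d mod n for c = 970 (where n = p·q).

372

m₁ = c^(d_p) mod p: c ≡ 30 (mod 47), and 30^31 mod 47 = 43.
m₂ = c^(d_q) mod q: c ≡ 27 (mod 41), and 27^27 mod 41 = 3.
h = q_inv·(m₁ − m₂) mod p = 39·(43 − 3) mod 47 = 9.
m = m₂ + h·q = 3 + 9·41 = 372.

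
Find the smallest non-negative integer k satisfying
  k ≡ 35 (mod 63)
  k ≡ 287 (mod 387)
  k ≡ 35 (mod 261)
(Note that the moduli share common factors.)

gcd(63, 387) = 9 and 9 | (287 − 35), so the pair is consistent; merging gives k ≡ 287 (mod 2709), where 2709 = lcm(63, 387).
gcd(2709, 261) = 9 and 9 | (35 − 287), so the pair is consistent; merging gives k ≡ 21959 (mod 78561), where 78561 = lcm(2709, 261).
The solution is unique modulo lcm(63, 387, 261) = 78561.

21959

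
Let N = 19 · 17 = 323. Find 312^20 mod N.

Mod 19: 312 ≡ 8; by Fermat, exponent reduces to 20 mod 18 = 2; 8^2 ≡ 7 (mod 19).
Mod 17: 312 ≡ 6; by Fermat, exponent reduces to 20 mod 16 = 4; 6^4 ≡ 4 (mod 17).
Combine by CRT: x ≡ 7 (mod 19), x ≡ 4 (mod 17) ⇒ x ≡ 140 (mod 323).

140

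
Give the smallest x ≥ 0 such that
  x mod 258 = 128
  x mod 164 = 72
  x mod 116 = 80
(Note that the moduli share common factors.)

34184

gcd(258, 164) = 2 and 2 | (72 − 128), so the pair is consistent; merging gives x ≡ 13028 (mod 21156), where 21156 = lcm(258, 164).
gcd(21156, 116) = 4 and 4 | (80 − 13028), so the pair is consistent; merging gives x ≡ 34184 (mod 613524), where 613524 = lcm(21156, 116).
The solution is unique modulo lcm(258, 164, 116) = 613524.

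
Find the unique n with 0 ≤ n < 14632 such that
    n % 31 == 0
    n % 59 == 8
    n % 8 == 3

The moduli are pairwise coprime; M = 31·59·8 = 14632.
M/31 = 472; 472 ≡ 7 (mod 31); 7·9 ≡ 1, so inverse 9.
M/59 = 248; 248 ≡ 12 (mod 59); 12·5 ≡ 1, so inverse 5.
M/8 = 1829; 1829 ≡ 5 (mod 8); 5·5 ≡ 1, so inverse 5.
n ≡ 0·472·9 + 8·248·5 + 3·1829·5 = 37355.
37355 mod 14632 = 8091.

8091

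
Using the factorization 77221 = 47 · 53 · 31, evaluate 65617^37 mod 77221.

47255

Mod 47: 65617 ≡ 5; 5^37 ≡ 20 (mod 47).
Mod 53: 65617 ≡ 3; 3^37 ≡ 32 (mod 53).
Mod 31: 65617 ≡ 21; by Fermat, exponent reduces to 37 mod 30 = 7; 21^7 ≡ 11 (mod 31).
Combine by CRT: x ≡ 20 (mod 47), x ≡ 32 (mod 53), x ≡ 11 (mod 31) ⇒ x ≡ 47255 (mod 77221).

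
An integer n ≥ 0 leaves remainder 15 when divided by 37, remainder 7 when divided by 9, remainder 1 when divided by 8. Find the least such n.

385

The moduli are pairwise coprime; M = 37·9·8 = 2664.
M/37 = 72; 72 ≡ 35 (mod 37); 35·18 ≡ 1, so inverse 18.
M/9 = 296; 296 ≡ 8 (mod 9); 8·8 ≡ 1, so inverse 8.
M/8 = 333; 333 ≡ 5 (mod 8); 5·5 ≡ 1, so inverse 5.
n ≡ 15·72·18 + 7·296·8 + 1·333·5 = 37681.
37681 mod 2664 = 385.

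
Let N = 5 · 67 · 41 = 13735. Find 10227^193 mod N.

11777

Mod 5: 10227 ≡ 2; by Fermat, exponent reduces to 193 mod 4 = 1; 2^1 ≡ 2 (mod 5).
Mod 67: 10227 ≡ 43; by Fermat, exponent reduces to 193 mod 66 = 61; 43^61 ≡ 52 (mod 67).
Mod 41: 10227 ≡ 18; by Fermat, exponent reduces to 193 mod 40 = 33; 18^33 ≡ 10 (mod 41).
Combine by CRT: x ≡ 2 (mod 5), x ≡ 52 (mod 67), x ≡ 10 (mod 41) ⇒ x ≡ 11777 (mod 13735).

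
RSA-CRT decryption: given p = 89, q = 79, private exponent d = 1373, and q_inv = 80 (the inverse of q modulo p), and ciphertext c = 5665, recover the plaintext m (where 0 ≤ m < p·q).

2552

d_p = d mod (p−1) = 1373 mod 88 = 53; d_q = d mod (q−1) = 47.
m₁ = c^(d_p) mod p: c ≡ 58 (mod 89), and 58^53 mod 89 = 60.
m₂ = c^(d_q) mod q: c ≡ 56 (mod 79), and 56^47 mod 79 = 24.
h = q_inv·(m₁ − m₂) mod p = 80·(60 − 24) mod 89 = 32.
m = m₂ + h·q = 24 + 32·79 = 2552.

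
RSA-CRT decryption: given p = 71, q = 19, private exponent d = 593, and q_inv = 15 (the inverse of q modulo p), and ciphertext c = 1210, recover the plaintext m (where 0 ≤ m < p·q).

d_p = d mod (p−1) = 593 mod 70 = 33; d_q = d mod (q−1) = 17.
m₁ = c^(d_p) mod p: c ≡ 3 (mod 71), and 3^33 mod 71 = 8.
m₂ = c^(d_q) mod q: c ≡ 13 (mod 19), and 13^17 mod 19 = 3.
h = q_inv·(m₁ − m₂) mod p = 15·(8 − 3) mod 71 = 4.
m = m₂ + h·q = 3 + 4·19 = 79.

79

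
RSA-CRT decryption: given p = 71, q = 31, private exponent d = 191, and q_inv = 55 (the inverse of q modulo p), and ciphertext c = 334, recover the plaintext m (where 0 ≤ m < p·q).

d_p = d mod (p−1) = 191 mod 70 = 51; d_q = d mod (q−1) = 11.
m₁ = c^(d_p) mod p: c ≡ 50 (mod 71), and 50^51 mod 71 = 4.
m₂ = c^(d_q) mod q: c ≡ 24 (mod 31), and 24^11 mod 31 = 11.
h = q_inv·(m₁ − m₂) mod p = 55·(4 − 11) mod 71 = 41.
m = m₂ + h·q = 11 + 41·31 = 1282.

1282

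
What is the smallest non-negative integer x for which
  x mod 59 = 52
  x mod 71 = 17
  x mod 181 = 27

The moduli are pairwise coprime; N = 59·71·181 = 758209.
N/59 = 12851; 12851 ≡ 48 (mod 59); 48·16 ≡ 1, so inverse 16.
N/71 = 10679; 10679 ≡ 29 (mod 71); 29·49 ≡ 1, so inverse 49.
N/181 = 4189; 4189 ≡ 26 (mod 181); 26·7 ≡ 1, so inverse 7.
x ≡ 52·12851·16 + 17·10679·49 + 27·4189·7 = 20379360.
20379360 mod 758209 = 665926.

665926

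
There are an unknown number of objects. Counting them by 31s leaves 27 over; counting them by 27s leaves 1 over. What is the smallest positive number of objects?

244

Combine the congruences pairwise.
From N ≡ 27 (mod 31) write N = 27 + 31t. Substituting into N ≡ 1 (mod 27) gives 31t ≡ 1 (mod 27), and since 4⁻¹ ≡ 7 (mod 27), t ≡ 7. Hence N ≡ 27 + 31·7 = 244 (mod 837).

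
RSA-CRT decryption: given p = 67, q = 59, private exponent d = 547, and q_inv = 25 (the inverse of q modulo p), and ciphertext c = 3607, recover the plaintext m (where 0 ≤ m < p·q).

d_p = d mod (p−1) = 547 mod 66 = 19; d_q = d mod (q−1) = 25.
m₁ = c^(d_p) mod p: c ≡ 56 (mod 67), and 56^19 mod 67 = 33.
m₂ = c^(d_q) mod q: c ≡ 8 (mod 59), and 8^25 mod 59 = 33.
h = q_inv·(m₁ − m₂) mod p = 25·(33 − 33) mod 67 = 0.
m = m₂ + h·q = 33 + 0·59 = 33.

33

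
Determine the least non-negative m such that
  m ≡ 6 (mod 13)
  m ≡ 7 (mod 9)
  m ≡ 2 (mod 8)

682

The moduli are pairwise coprime; N = 13·9·8 = 936.
N/13 = 72; 72 ≡ 7 (mod 13); 7·2 ≡ 1, so inverse 2.
N/9 = 104; 104 ≡ 5 (mod 9); 5·2 ≡ 1, so inverse 2.
N/8 = 117; 117 ≡ 5 (mod 8); 5·5 ≡ 1, so inverse 5.
m ≡ 6·72·2 + 7·104·2 + 2·117·5 = 3490.
3490 mod 936 = 682.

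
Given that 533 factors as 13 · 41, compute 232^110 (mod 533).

Mod 13: 232 ≡ 11; by Fermat, exponent reduces to 110 mod 12 = 2; 11^2 ≡ 4 (mod 13).
Mod 41: 232 ≡ 27; by Fermat, exponent reduces to 110 mod 40 = 30; 27^30 ≡ 9 (mod 41).
Combine by CRT: x ≡ 4 (mod 13), x ≡ 9 (mod 41) ⇒ x ≡ 173 (mod 533).

173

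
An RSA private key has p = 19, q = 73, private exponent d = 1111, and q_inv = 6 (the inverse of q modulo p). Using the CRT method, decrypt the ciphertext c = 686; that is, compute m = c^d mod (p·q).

d_p = d mod (p−1) = 1111 mod 18 = 13; d_q = d mod (q−1) = 31.
m₁ = c^(d_p) mod p: c ≡ 2 (mod 19), and 2^13 mod 19 = 3.
m₂ = c^(d_q) mod q: c ≡ 29 (mod 73), and 29^31 mod 73 = 59.
h = q_inv·(m₁ − m₂) mod p = 6·(3 − 59) mod 19 = 6.
m = m₂ + h·q = 59 + 6·73 = 497.

497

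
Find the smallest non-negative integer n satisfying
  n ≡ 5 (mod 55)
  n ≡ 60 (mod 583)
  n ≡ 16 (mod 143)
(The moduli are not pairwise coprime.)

Combine the congruences pairwise.
gcd(55, 583) = 11 and 11 | (60 − 5), so the pair is consistent; merging gives n ≡ 60 (mod 2915), where 2915 = lcm(55, 583).
gcd(2915, 143) = 11 and 11 | (16 − 60), so the pair is consistent; merging gives n ≡ 20465 (mod 37895), where 37895 = lcm(2915, 143).
The solution is unique modulo lcm(55, 583, 143) = 37895.

20465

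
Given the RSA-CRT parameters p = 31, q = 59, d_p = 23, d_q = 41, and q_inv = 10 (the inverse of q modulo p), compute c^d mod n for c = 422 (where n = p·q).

784

m₁ = c^(d_p) mod p: c ≡ 19 (mod 31), and 19^23 mod 31 = 9.
m₂ = c^(d_q) mod q: c ≡ 9 (mod 59), and 9^41 mod 59 = 17.
h = q_inv·(m₁ − m₂) mod p = 10·(9 − 17) mod 31 = 13.
m = m₂ + h·q = 17 + 13·59 = 784.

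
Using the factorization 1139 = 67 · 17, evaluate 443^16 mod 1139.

Mod 67: 443 ≡ 41; 41^16 ≡ 60 (mod 67).
Mod 17: 443 ≡ 1; since 16 | 16, by Fermat 1^16 ≡ 1 (mod 17).
Combine by CRT: x ≡ 60 (mod 67), x ≡ 1 (mod 17) ⇒ x ≡ 596 (mod 1139).

596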